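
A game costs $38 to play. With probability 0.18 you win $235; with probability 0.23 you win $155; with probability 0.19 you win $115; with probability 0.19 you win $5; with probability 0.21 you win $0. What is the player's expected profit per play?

E[payout] = 235·0.18 + 155·0.23 + 115·0.19 + 5·0.19 + 0·0.21
 = 42.3 + 35.65 + 21.85 + 0.95 + 0
 = 100.75
Net = 100.75 - 38 = 62.75

62.75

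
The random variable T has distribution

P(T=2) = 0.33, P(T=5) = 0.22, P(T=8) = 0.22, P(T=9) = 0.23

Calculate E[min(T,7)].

E[min(T,7)] = Σ min(t,7)·P(T=t)
 = 2·0.33 + 5·0.22 + 7·0.22 + 7·0.23
 = 0.66 + 1.1 + 1.54 + 1.61
 = 4.91

4.91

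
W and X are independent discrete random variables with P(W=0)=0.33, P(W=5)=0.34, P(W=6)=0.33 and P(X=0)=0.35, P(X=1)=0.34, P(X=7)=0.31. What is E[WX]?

9.2368

E[WX] = Σ_w Σ_x wx · P(W=w)P(X=x)
 = 0·0.1155 + 0·0.1122 + 0·0.1023 + 0·0.119 + 5·0.1156 + 35·0.1054 + 0·0.1155 + 6·0.1122 + 42·0.1023
 = 0 + 0 + 0 + 0 + 0.578 + 3.689 + 0 + 0.6732 + 4.2966
 = 9.2368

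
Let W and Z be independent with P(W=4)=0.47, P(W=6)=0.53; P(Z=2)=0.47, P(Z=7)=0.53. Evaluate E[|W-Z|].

E[|W-Z|] = Σ_w Σ_z |w-z| · P(W=w)P(Z=z)
 = 2·0.2209 + 3·0.2491 + 4·0.2491 + 1·0.2809
 = 0.4418 + 0.7473 + 0.9964 + 0.2809
 = 2.4664

2.4664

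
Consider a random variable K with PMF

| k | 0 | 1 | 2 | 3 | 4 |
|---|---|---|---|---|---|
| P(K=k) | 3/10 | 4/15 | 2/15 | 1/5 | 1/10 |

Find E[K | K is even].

P(K is even) = 3/10 + 2/15 + 1/10 = 8/15.
E[K | K is even] = [0·3/10 + 2·2/15 + 4·1/10] / (8/15)
 = 2/3 / (8/15)
 = 5/4

1.25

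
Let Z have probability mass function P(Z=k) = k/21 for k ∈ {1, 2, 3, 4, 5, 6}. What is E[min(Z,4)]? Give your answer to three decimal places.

E[min(Z,4)] = Σ min(z,4)·P(Z=z)
 = 1·1/21 + 2·2/21 + 3·1/7 + 4·4/21 + 4·5/21 + 4·2/7
 = 1/21 + 4/21 + 3/7 + 16/21 + 20/21 + 8/7
 = 74/21

3.524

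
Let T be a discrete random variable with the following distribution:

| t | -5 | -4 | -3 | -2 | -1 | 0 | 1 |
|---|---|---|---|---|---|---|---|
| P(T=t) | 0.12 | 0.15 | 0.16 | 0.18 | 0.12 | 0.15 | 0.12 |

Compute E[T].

-2.04

E[T] = Σ t·P(T=t)
 = (-5)·0.12 + (-4)·0.15 + (-3)·0.16 + (-2)·0.18 + (-1)·0.12 + 0·0.15 + 1·0.12
 = (-0.6) + (-0.6) + (-0.48) + (-0.36) + (-0.12) + 0 + 0.12
 = -2.04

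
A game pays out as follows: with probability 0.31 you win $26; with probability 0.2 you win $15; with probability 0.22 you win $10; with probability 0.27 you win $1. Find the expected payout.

13.53

E[payout] = 26·0.31 + 15·0.2 + 10·0.22 + 1·0.27
 = 8.06 + 3 + 2.2 + 0.27
 = 13.53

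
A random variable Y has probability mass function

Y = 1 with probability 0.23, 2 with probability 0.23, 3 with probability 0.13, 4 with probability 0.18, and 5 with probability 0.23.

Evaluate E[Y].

E[Y] = Σ y·P(Y=y)
 = 1·0.23 + 2·0.23 + 3·0.13 + 4·0.18 + 5·0.23
 = 0.23 + 0.46 + 0.39 + 0.72 + 1.15
 = 2.95

2.95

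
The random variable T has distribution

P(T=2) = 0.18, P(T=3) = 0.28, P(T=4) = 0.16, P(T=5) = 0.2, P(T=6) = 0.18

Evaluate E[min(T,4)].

E[min(T,4)] = Σ min(t,4)·P(T=t)
 = 2·0.18 + 3·0.28 + 4·0.16 + 4·0.2 + 4·0.18
 = 0.36 + 0.84 + 0.64 + 0.8 + 0.72
 = 3.36

3.36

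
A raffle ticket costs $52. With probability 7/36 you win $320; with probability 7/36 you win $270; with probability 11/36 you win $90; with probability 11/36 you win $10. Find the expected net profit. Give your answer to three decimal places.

E[payout] = 320·7/36 + 270·7/36 + 90·11/36 + 10·11/36
 = 560/9 + 105/2 + 55/2 + 55/18
 = 2615/18
Net = 2615/18 - 52 = 1679/18

93.278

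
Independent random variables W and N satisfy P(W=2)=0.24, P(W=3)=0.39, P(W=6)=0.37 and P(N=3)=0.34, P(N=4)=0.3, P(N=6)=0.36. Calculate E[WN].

E[WN] = Σ_w Σ_n wn · P(W=w)P(N=n)
 = 6·0.0816 + 8·0.072 + 12·0.0864 + 9·0.1326 + 12·0.117 + 18·0.1404 + 18·0.1258 + 24·0.111 + 36·0.1332
 = 0.4896 + 0.576 + 1.0368 + 1.1934 + 1.404 + 2.5272 + 2.2644 + 2.664 + 4.7952
 = 16.9506

16.9506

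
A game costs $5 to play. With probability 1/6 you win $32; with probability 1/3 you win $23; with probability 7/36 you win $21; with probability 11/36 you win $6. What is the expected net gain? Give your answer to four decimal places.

E[payout] = 32·1/6 + 23·1/3 + 21·7/36 + 6·11/36
 = 16/3 + 23/3 + 49/12 + 11/6
 = 227/12
Net = 227/12 - 5 = 167/12

13.9167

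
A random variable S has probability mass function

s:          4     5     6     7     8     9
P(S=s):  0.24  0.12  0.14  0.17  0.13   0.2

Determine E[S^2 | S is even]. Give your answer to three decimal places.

33.725

P(S is even) = 0.24 + 0.14 + 0.13 = 0.51.
E[S^2 | S is even] = [16·0.24 + 36·0.14 + 64·0.13] / 0.51
 = 17.2 / 0.51
 = 1720/51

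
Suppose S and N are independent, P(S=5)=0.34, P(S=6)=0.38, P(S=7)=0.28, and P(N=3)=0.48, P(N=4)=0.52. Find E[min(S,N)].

E[min(S,N)] = Σ_s Σ_n min(s,n) · P(S=s)P(N=n)
 = 3·0.1632 + 4·0.1768 + 3·0.1824 + 4·0.1976 + 3·0.1344 + 4·0.1456
 = 0.4896 + 0.7072 + 0.5472 + 0.7904 + 0.4032 + 0.5824
 = 3.52

3.52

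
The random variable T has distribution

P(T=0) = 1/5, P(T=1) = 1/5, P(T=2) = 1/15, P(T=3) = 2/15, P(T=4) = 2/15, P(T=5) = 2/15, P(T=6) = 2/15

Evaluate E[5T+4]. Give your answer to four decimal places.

17.6667

E[5T+4] = Σ (5t+4)·P(T=t)
 = 4·1/5 + 9·1/5 + 14·1/15 + 19·2/15 + 24·2/15 + 29·2/15 + 34·2/15
 = 4/5 + 9/5 + 14/15 + 38/15 + 16/5 + 58/15 + 68/15
 = 53/3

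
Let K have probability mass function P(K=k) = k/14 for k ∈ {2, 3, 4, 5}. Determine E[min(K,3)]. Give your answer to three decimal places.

E[min(K,3)] = Σ min(k,3)·P(K=k)
 = 2·1/7 + 3·3/14 + 3·2/7 + 3·5/14
 = 2/7 + 9/14 + 6/7 + 15/14
 = 20/7

2.857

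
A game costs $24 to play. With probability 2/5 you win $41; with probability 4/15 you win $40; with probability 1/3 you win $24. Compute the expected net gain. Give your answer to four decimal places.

11.0667

E[payout] = 41·2/5 + 40·4/15 + 24·1/3
 = 82/5 + 32/3 + 8
 = 526/15
Net = 526/15 - 24 = 166/15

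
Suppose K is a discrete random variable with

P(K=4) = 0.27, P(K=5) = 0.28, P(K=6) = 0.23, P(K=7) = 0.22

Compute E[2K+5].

15.8

E[2K+5] = Σ (2k+5)·P(K=k)
 = 13·0.27 + 15·0.28 + 17·0.23 + 19·0.22
 = 3.51 + 4.2 + 3.91 + 4.18
 = 15.8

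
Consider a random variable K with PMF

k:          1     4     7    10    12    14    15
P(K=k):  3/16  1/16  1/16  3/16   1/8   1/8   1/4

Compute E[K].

E[K] = Σ k·P(K=k)
 = 1·3/16 + 4·1/16 + 7·1/16 + 10·3/16 + 12·1/8 + 14·1/8 + 15·1/4
 = 3/16 + 1/4 + 7/16 + 15/8 + 3/2 + 7/4 + 15/4
 = 39/4

9.75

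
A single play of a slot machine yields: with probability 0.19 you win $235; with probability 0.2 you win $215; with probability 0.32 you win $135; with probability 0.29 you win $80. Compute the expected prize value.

E[payout] = 235·0.19 + 215·0.2 + 135·0.32 + 80·0.29
 = 44.65 + 43 + 43.2 + 23.2
 = 154.05

154.05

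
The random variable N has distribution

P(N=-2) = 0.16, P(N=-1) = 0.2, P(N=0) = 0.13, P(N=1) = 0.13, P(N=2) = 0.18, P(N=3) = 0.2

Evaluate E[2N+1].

2.14

E[2N+1] = Σ (2n+1)·P(N=n)
 = (-3)·0.16 + (-1)·0.2 + 1·0.13 + 3·0.13 + 5·0.18 + 7·0.2
 = (-0.48) + (-0.2) + 0.13 + 0.39 + 0.9 + 1.4
 = 2.14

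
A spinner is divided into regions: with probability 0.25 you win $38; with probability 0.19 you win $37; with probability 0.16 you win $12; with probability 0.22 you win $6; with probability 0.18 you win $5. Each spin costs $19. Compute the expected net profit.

E[payout] = 38·0.25 + 37·0.19 + 12·0.16 + 6·0.22 + 5·0.18
 = 9.5 + 7.03 + 1.92 + 1.32 + 0.9
 = 20.67
Net = 20.67 - 19 = 1.67

1.67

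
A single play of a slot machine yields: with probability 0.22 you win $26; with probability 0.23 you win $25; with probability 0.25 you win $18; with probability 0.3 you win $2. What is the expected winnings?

16.57

E[payout] = 26·0.22 + 25·0.23 + 18·0.25 + 2·0.3
 = 5.72 + 5.75 + 4.5 + 0.6
 = 16.57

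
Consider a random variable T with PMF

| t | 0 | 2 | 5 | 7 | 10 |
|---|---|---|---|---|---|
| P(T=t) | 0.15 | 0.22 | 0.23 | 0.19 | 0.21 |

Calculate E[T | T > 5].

P(T > 5) = 0.19 + 0.21 = 0.4.
E[T | T > 5] = [7·0.19 + 10·0.21] / 0.4
 = 3.43 / 0.4
 = 343/40

8.575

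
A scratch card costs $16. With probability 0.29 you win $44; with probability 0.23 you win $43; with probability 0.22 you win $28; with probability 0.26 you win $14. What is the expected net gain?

E[payout] = 44·0.29 + 43·0.23 + 28·0.22 + 14·0.26
 = 12.76 + 9.89 + 6.16 + 3.64
 = 32.45
Net = 32.45 - 16 = 16.45

16.45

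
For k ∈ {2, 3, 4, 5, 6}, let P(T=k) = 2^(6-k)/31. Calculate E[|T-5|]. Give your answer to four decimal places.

E[|T-5|] = Σ |t-5|·P(T=t)
 = 3·16/31 + 2·8/31 + 1·4/31 + 0·2/31 + 1·1/31
 = 48/31 + 16/31 + 4/31 + 0 + 1/31
 = 69/31

2.2258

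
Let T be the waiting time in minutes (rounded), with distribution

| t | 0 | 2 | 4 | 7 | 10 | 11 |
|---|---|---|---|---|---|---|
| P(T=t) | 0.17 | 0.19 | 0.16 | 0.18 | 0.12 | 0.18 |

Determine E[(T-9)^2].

28.64

E[(T-9)^2] = Σ (t-9)^2·P(T=t)
 = 81·0.17 + 49·0.19 + 25·0.16 + 4·0.18 + 1·0.12 + 4·0.18
 = 13.77 + 9.31 + 4 + 0.72 + 0.12 + 0.72
 = 28.64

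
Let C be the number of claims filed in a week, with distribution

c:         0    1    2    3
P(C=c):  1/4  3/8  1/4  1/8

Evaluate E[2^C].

3

E[2^C] = Σ 2^c·P(C=c)
 = 1·1/4 + 2·3/8 + 4·1/4 + 8·1/8
 = 1/4 + 3/4 + 1 + 1
 = 3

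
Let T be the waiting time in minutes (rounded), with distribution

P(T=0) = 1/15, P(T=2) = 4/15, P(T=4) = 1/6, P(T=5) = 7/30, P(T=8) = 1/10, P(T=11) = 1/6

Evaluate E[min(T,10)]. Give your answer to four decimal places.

E[min(T,10)] = Σ min(t,10)·P(T=t)
 = 0·1/15 + 2·4/15 + 4·1/6 + 5·7/30 + 8·1/10 + 10·1/6
 = 0 + 8/15 + 2/3 + 7/6 + 4/5 + 5/3
 = 29/6

4.8333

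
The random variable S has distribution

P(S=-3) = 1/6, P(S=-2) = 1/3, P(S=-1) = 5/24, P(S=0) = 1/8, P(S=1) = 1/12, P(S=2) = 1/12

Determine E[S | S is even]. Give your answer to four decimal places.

-0.9231

P(S is even) = 1/3 + 1/8 + 1/12 = 13/24.
E[S | S is even] = [(-2)·1/3 + 0·1/8 + 2·1/12] / (13/24)
 = -1/2 / (13/24)
 = -12/13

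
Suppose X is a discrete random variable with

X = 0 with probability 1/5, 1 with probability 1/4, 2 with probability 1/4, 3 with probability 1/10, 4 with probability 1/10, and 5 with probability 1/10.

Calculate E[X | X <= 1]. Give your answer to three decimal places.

0.556

P(X <= 1) = 1/5 + 1/4 = 9/20.
E[X | X <= 1] = [0·1/5 + 1·1/4] / (9/20)
 = 1/4 / (9/20)
 = 5/9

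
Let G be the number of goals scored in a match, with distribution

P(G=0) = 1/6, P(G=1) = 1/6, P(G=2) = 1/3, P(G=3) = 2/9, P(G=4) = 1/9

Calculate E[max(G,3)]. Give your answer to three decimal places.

E[max(G,3)] = Σ max(g,3)·P(G=g)
 = 3·1/6 + 3·1/6 + 3·1/3 + 3·2/9 + 4·1/9
 = 1/2 + 1/2 + 1 + 2/3 + 4/9
 = 28/9

3.111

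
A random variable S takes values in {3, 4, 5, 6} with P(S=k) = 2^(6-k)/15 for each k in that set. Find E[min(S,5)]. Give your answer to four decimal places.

E[min(S,5)] = Σ min(s,5)·P(S=s)
 = 3·8/15 + 4·4/15 + 5·2/15 + 5·1/15
 = 8/5 + 16/15 + 2/3 + 1/3
 = 11/3

3.6667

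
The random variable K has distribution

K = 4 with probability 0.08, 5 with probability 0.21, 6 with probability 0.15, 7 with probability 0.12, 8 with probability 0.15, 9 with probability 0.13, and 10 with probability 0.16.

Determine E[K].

E[K] = Σ k·P(K=k)
 = 4·0.08 + 5·0.21 + 6·0.15 + 7·0.12 + 8·0.15 + 9·0.13 + 10·0.16
 = 0.32 + 1.05 + 0.9 + 0.84 + 1.2 + 1.17 + 1.6
 = 7.08

7.08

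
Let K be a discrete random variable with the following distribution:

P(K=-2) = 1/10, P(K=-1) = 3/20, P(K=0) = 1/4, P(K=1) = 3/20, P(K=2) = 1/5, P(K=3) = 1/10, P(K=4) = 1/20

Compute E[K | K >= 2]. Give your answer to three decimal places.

P(K >= 2) = 1/5 + 1/10 + 1/20 = 7/20.
E[K | K >= 2] = [2·1/5 + 3·1/10 + 4·1/20] / (7/20)
 = 9/10 / (7/20)
 = 18/7

2.571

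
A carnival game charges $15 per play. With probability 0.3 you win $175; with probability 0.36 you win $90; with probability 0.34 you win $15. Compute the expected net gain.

E[payout] = 175·0.3 + 90·0.36 + 15·0.34
 = 52.5 + 32.4 + 5.1
 = 90
Net = 90 - 15 = 75

75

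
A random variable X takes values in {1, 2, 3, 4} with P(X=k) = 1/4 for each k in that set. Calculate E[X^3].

25

E[X^3] = Σ x^3·P(X=x)
 = 1·1/4 + 8·1/4 + 27·1/4 + 64·1/4
 = 1/4 + 2 + 27/4 + 16
 = 25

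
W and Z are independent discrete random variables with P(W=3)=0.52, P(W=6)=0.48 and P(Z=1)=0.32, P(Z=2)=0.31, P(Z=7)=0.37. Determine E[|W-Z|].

E[|W-Z|] = Σ_w Σ_z |w-z| · P(W=w)P(Z=z)
 = 2·0.1664 + 1·0.1612 + 4·0.1924 + 5·0.1536 + 4·0.1488 + 1·0.1776
 = 0.3328 + 0.1612 + 0.7696 + 0.768 + 0.5952 + 0.1776
 = 2.8044

2.8044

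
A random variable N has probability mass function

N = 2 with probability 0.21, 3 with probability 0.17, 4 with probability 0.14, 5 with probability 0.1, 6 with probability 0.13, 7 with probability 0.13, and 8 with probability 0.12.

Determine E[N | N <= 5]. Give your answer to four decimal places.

P(N <= 5) = 0.21 + 0.17 + 0.14 + 0.1 = 0.62.
E[N | N <= 5] = [2·0.21 + 3·0.17 + 4·0.14 + 5·0.1] / 0.62
 = 1.99 / 0.62
 = 199/62

3.2097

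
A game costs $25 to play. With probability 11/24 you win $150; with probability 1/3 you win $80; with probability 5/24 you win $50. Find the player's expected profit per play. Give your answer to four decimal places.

80.8333

E[payout] = 150·11/24 + 80·1/3 + 50·5/24
 = 275/4 + 80/3 + 125/12
 = 635/6
Net = 635/6 - 25 = 485/6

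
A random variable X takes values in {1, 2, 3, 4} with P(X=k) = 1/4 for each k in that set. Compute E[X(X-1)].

5

E[X(X-1)] = Σ x(x-1)·P(X=x)
 = 0·1/4 + 2·1/4 + 6·1/4 + 12·1/4
 = 0 + 1/2 + 3/2 + 3
 = 5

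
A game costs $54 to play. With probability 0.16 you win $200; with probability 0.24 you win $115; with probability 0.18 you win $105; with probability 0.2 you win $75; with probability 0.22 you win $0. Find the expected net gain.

39.5

E[payout] = 200·0.16 + 115·0.24 + 105·0.18 + 75·0.2 + 0·0.22
 = 32 + 27.6 + 18.9 + 15 + 0
 = 93.5
Net = 93.5 - 54 = 39.5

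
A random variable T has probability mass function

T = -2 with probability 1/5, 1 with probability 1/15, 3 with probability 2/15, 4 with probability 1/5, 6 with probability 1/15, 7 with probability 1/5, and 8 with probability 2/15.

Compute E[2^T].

E[2^T] = Σ 2^t·P(T=t)
 = 1/4·1/5 + 2·1/15 + 8·2/15 + 16·1/5 + 64·1/15 + 128·1/5 + 256·2/15
 = 1/20 + 2/15 + 16/15 + 16/5 + 64/15 + 128/5 + 512/15
 = 1369/20

68.45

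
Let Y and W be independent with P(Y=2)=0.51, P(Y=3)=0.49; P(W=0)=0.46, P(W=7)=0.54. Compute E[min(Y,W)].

1.3446

E[min(Y,W)] = Σ_y Σ_w min(y,w) · P(Y=y)P(W=w)
 = 0·0.2346 + 2·0.2754 + 0·0.2254 + 3·0.2646
 = 0 + 0.5508 + 0 + 0.7938
 = 1.3446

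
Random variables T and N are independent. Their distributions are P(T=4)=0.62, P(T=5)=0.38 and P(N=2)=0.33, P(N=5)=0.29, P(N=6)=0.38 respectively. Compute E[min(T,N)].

3.5946

E[min(T,N)] = Σ_t Σ_n min(t,n) · P(T=t)P(N=n)
 = 2·0.2046 + 4·0.1798 + 4·0.2356 + 2·0.1254 + 5·0.1102 + 5·0.1444
 = 0.4092 + 0.7192 + 0.9424 + 0.2508 + 0.551 + 0.722
 = 3.5946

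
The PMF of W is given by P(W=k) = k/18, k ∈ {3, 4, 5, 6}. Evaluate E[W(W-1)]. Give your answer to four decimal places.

19.2222

E[W(W-1)] = Σ w(w-1)·P(W=w)
 = 6·1/6 + 12·2/9 + 20·5/18 + 30·1/3
 = 1 + 8/3 + 50/9 + 10
 = 173/9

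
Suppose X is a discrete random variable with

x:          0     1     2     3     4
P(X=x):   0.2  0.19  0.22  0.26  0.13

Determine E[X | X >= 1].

P(X >= 1) = 0.19 + 0.22 + 0.26 + 0.13 = 0.8.
E[X | X >= 1] = [1·0.19 + 2·0.22 + 3·0.26 + 4·0.13] / 0.8
 = 1.93 / 0.8
 = 193/80

2.4125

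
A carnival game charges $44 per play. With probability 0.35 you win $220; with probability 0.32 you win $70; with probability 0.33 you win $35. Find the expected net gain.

E[payout] = 220·0.35 + 70·0.32 + 35·0.33
 = 77 + 22.4 + 11.55
 = 110.95
Net = 110.95 - 44 = 66.95

66.95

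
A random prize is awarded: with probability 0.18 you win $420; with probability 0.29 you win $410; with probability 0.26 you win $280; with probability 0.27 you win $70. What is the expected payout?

286.2

E[payout] = 420·0.18 + 410·0.29 + 280·0.26 + 70·0.27
 = 75.6 + 118.9 + 72.8 + 18.9
 = 286.2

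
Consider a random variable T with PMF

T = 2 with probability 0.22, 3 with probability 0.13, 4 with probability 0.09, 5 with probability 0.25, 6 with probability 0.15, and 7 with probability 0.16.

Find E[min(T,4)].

E[min(T,4)] = Σ min(t,4)·P(T=t)
 = 2·0.22 + 3·0.13 + 4·0.09 + 4·0.25 + 4·0.15 + 4·0.16
 = 0.44 + 0.39 + 0.36 + 1 + 0.6 + 0.64
 = 3.43

3.43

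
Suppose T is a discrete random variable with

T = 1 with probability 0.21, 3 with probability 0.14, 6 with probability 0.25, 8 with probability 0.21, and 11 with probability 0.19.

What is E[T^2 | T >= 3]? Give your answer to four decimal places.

59.1013

P(T >= 3) = 0.14 + 0.25 + 0.21 + 0.19 = 0.79.
E[T^2 | T >= 3] = [9·0.14 + 36·0.25 + 64·0.21 + 121·0.19] / 0.79
 = 46.69 / 0.79
 = 4669/79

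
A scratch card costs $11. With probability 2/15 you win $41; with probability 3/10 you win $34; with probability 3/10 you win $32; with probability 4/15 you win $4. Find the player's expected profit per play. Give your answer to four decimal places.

15.3333

E[payout] = 41·2/15 + 34·3/10 + 32·3/10 + 4·4/15
 = 82/15 + 51/5 + 48/5 + 16/15
 = 79/3
Net = 79/3 - 11 = 46/3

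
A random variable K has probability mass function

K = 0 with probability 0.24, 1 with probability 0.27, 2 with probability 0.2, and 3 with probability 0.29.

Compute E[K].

E[K] = Σ k·P(K=k)
 = 0·0.24 + 1·0.27 + 2·0.2 + 3·0.29
 = 0 + 0.27 + 0.4 + 0.87
 = 1.54

1.54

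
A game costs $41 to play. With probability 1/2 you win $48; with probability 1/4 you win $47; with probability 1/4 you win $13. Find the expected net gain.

-2

E[payout] = 48·1/2 + 47·1/4 + 13·1/4
 = 24 + 47/4 + 13/4
 = 39
Net = 39 - 41 = -2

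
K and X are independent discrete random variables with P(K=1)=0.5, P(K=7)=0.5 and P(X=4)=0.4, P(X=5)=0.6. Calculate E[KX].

E[KX] = Σ_k Σ_x kx · P(K=k)P(X=x)
 = 4·0.2 + 5·0.3 + 28·0.2 + 35·0.3
 = 0.8 + 1.5 + 5.6 + 10.5
 = 18.4

18.4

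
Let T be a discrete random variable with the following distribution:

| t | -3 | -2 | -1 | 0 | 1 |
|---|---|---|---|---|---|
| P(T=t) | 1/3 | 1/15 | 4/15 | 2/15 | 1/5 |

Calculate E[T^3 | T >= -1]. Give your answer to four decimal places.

P(T >= -1) = 4/15 + 2/15 + 1/5 = 3/5.
E[T^3 | T >= -1] = [(-1)·4/15 + 0·2/15 + 1·1/5] / (3/5)
 = -1/15 / (3/5)
 = -1/9

-0.1111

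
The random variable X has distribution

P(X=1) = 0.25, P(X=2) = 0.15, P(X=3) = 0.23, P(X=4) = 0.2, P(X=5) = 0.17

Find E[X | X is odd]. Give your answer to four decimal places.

P(X is odd) = 0.25 + 0.23 + 0.17 = 0.65.
E[X | X is odd] = [1·0.25 + 3·0.23 + 5·0.17] / 0.65
 = 1.79 / 0.65
 = 179/65

2.7538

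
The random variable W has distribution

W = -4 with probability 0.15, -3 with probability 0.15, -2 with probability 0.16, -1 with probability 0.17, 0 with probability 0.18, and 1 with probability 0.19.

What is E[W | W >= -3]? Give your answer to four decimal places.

P(W >= -3) = 0.15 + 0.16 + 0.17 + 0.18 + 0.19 = 0.85.
E[W | W >= -3] = [(-3)·0.15 + (-2)·0.16 + (-1)·0.17 + 0·0.18 + 1·0.19] / 0.85
 = -0.75 / 0.85
 = -15/17

-0.8824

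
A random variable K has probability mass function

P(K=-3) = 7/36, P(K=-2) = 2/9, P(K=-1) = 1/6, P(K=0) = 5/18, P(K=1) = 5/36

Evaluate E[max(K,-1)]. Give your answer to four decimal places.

-0.4444

E[max(K,-1)] = Σ max(k,-1)·P(K=k)
 = (-1)·7/36 + (-1)·2/9 + (-1)·1/6 + 0·5/18 + 1·5/36
 = (-7/36) + (-2/9) + (-1/6) + 0 + 5/36
 = -4/9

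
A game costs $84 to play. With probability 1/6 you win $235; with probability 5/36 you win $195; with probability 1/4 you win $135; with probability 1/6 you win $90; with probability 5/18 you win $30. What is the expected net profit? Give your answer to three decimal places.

39.333

E[payout] = 235·1/6 + 195·5/36 + 135·1/4 + 90·1/6 + 30·5/18
 = 235/6 + 325/12 + 135/4 + 15 + 25/3
 = 370/3
Net = 370/3 - 84 = 118/3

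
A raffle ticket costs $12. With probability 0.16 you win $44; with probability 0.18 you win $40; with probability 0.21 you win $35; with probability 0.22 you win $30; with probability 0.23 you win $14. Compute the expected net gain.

E[payout] = 44·0.16 + 40·0.18 + 35·0.21 + 30·0.22 + 14·0.23
 = 7.04 + 7.2 + 7.35 + 6.6 + 3.22
 = 31.41
Net = 31.41 - 12 = 19.41

19.41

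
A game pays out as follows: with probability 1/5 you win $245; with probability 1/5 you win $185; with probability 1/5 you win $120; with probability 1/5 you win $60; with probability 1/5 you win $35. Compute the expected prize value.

129

E[payout] = 245·1/5 + 185·1/5 + 120·1/5 + 60·1/5 + 35·1/5
 = 49 + 37 + 24 + 12 + 7
 = 129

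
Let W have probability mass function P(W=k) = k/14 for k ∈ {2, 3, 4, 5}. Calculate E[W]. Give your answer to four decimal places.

3.8571

E[W] = Σ w·P(W=w)
 = 2·1/7 + 3·3/14 + 4·2/7 + 5·5/14
 = 2/7 + 9/14 + 8/7 + 25/14
 = 27/7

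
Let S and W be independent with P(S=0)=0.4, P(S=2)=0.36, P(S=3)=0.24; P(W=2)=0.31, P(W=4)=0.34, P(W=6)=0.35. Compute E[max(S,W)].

4.1544

E[max(S,W)] = Σ_s Σ_w max(s,w) · P(S=s)P(W=w)
 = 2·0.124 + 4·0.136 + 6·0.14 + 2·0.1116 + 4·0.1224 + 6·0.126 + 3·0.0744 + 4·0.0816 + 6·0.084
 = 0.248 + 0.544 + 0.84 + 0.2232 + 0.4896 + 0.756 + 0.2232 + 0.3264 + 0.504
 = 4.1544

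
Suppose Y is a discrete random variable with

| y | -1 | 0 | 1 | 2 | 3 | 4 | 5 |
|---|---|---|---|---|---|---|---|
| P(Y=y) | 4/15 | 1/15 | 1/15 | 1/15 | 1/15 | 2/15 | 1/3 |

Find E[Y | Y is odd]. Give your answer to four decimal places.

2.2727

P(Y is odd) = 4/15 + 1/15 + 1/15 + 1/3 = 11/15.
E[Y | Y is odd] = [(-1)·4/15 + 1·1/15 + 3·1/15 + 5·1/3] / (11/15)
 = 5/3 / (11/15)
 = 25/11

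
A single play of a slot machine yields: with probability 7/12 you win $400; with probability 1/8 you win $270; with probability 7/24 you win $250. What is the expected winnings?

340

E[payout] = 400·7/12 + 270·1/8 + 250·7/24
 = 700/3 + 135/4 + 875/12
 = 340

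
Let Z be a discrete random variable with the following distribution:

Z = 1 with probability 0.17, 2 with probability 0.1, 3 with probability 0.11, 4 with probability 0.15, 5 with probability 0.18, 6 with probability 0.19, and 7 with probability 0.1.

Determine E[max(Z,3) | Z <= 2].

3

P(Z <= 2) = 0.17 + 0.1 = 0.27.
E[max(Z,3) | Z <= 2] = [3·0.17 + 3·0.1] / 0.27
 = 0.81 / 0.27
 = 3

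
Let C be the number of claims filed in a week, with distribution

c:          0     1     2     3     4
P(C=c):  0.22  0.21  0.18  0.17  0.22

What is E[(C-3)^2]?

E[(C-3)^2] = Σ (c-3)^2·P(C=c)
 = 9·0.22 + 4·0.21 + 1·0.18 + 0·0.17 + 1·0.22
 = 1.98 + 0.84 + 0.18 + 0 + 0.22
 = 3.22

3.22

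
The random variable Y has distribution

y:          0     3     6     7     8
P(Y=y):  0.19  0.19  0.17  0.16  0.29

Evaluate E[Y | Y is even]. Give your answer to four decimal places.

P(Y is even) = 0.19 + 0.17 + 0.29 = 0.65.
E[Y | Y is even] = [0·0.19 + 6·0.17 + 8·0.29] / 0.65
 = 3.34 / 0.65
 = 334/65

5.1385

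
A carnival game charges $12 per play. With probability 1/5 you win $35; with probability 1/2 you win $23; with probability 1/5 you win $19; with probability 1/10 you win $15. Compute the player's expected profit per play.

E[payout] = 35·1/5 + 23·1/2 + 19·1/5 + 15·1/10
 = 7 + 23/2 + 19/5 + 3/2
 = 119/5
Net = 119/5 - 12 = 59/5

11.8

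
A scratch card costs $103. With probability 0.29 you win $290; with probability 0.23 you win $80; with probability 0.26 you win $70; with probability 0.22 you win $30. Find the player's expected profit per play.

E[payout] = 290·0.29 + 80·0.23 + 70·0.26 + 30·0.22
 = 84.1 + 18.4 + 18.2 + 6.6
 = 127.3
Net = 127.3 - 103 = 24.3

24.3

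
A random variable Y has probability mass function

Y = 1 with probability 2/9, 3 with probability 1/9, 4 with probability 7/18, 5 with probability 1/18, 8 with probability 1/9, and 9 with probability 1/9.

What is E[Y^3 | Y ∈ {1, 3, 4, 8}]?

102

P(Y ∈ {1, 3, 4, 8}) = 2/9 + 1/9 + 7/18 + 1/9 = 5/6.
E[Y^3 | Y ∈ {1, 3, 4, 8}] = [1·2/9 + 27·1/9 + 64·7/18 + 512·1/9] / (5/6)
 = 85 / (5/6)
 = 102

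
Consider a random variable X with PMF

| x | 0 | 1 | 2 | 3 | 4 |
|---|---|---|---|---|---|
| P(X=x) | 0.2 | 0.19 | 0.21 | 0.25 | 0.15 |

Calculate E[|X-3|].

E[|X-3|] = Σ |x-3|·P(X=x)
 = 3·0.2 + 2·0.19 + 1·0.21 + 0·0.25 + 1·0.15
 = 0.6 + 0.38 + 0.21 + 0 + 0.15
 = 1.34

1.34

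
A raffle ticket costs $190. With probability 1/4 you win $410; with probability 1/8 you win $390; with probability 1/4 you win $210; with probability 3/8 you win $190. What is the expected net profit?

E[payout] = 410·1/4 + 390·1/8 + 210·1/4 + 190·3/8
 = 205/2 + 195/4 + 105/2 + 285/4
 = 275
Net = 275 - 190 = 85

85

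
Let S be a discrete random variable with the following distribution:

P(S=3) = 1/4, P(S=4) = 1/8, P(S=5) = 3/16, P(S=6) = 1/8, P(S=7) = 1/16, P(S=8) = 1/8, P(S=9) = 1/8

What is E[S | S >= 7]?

8.2

P(S >= 7) = 1/16 + 1/8 + 1/8 = 5/16.
E[S | S >= 7] = [7·1/16 + 8·1/8 + 9·1/8] / (5/16)
 = 41/16 / (5/16)
 = 41/5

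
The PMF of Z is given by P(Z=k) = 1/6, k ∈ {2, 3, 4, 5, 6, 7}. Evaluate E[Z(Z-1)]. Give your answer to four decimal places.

E[Z(Z-1)] = Σ z(z-1)·P(Z=z)
 = 2·1/6 + 6·1/6 + 12·1/6 + 20·1/6 + 30·1/6 + 42·1/6
 = 1/3 + 1 + 2 + 10/3 + 5 + 7
 = 56/3

18.6667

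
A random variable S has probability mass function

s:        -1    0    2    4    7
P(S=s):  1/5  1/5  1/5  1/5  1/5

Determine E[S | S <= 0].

-0.5

P(S <= 0) = 1/5 + 1/5 = 2/5.
E[S | S <= 0] = [(-1)·1/5 + 0·1/5] / (2/5)
 = -1/5 / (2/5)
 = -1/2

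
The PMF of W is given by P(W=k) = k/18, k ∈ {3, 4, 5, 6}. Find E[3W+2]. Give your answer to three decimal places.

16.333

E[3W+2] = Σ (3w+2)·P(W=w)
 = 11·1/6 + 14·2/9 + 17·5/18 + 20·1/3
 = 11/6 + 28/9 + 85/18 + 20/3
 = 49/3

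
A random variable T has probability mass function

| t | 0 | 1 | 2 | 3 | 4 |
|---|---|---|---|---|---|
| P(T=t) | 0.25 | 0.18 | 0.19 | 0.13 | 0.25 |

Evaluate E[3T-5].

E[3T-5] = Σ (3t-5)·P(T=t)
 = (-5)·0.25 + (-2)·0.18 + 1·0.19 + 4·0.13 + 7·0.25
 = (-1.25) + (-0.36) + 0.19 + 0.52 + 1.75
 = 0.85

0.85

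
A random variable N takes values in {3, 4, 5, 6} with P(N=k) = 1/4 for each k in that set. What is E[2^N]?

E[2^N] = Σ 2^n·P(N=n)
 = 8·1/4 + 16·1/4 + 32·1/4 + 64·1/4
 = 2 + 4 + 8 + 16
 = 30

30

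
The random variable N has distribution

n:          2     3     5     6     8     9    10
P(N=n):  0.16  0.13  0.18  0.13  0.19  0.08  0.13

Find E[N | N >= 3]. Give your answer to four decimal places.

6.6786

P(N >= 3) = 0.13 + 0.18 + 0.13 + 0.19 + 0.08 + 0.13 = 0.84.
E[N | N >= 3] = [3·0.13 + 5·0.18 + 6·0.13 + 8·0.19 + 9·0.08 + 10·0.13] / 0.84
 = 5.61 / 0.84
 = 187/28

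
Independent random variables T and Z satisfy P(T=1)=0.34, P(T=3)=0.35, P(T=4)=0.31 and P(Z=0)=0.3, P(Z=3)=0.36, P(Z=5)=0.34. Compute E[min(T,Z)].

1.7294

E[min(T,Z)] = Σ_t Σ_z min(t,z) · P(T=t)P(Z=z)
 = 0·0.102 + 1·0.1224 + 1·0.1156 + 0·0.105 + 3·0.126 + 3·0.119 + 0·0.093 + 3·0.1116 + 4·0.1054
 = 0 + 0.1224 + 0.1156 + 0 + 0.378 + 0.357 + 0 + 0.3348 + 0.4216
 = 1.7294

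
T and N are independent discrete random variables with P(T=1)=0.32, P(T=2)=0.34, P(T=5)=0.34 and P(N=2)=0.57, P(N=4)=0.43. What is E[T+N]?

5.56

E[T+N] = Σ_t Σ_n (t+n) · P(T=t)P(N=n)
 = 3·0.1824 + 5·0.1376 + 4·0.1938 + 6·0.1462 + 7·0.1938 + 9·0.1462
 = 0.5472 + 0.688 + 0.7752 + 0.8772 + 1.3566 + 1.3158
 = 5.56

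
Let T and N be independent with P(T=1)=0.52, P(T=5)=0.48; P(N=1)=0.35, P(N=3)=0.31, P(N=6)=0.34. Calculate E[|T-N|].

E[|T-N|] = Σ_t Σ_n |t-n| · P(T=t)P(N=n)
 = 0·0.182 + 2·0.1612 + 5·0.1768 + 4·0.168 + 2·0.1488 + 1·0.1632
 = 0 + 0.3224 + 0.884 + 0.672 + 0.2976 + 0.1632
 = 2.3392

2.3392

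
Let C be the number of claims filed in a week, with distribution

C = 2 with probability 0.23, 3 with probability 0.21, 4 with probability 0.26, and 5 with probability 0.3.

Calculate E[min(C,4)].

3.33

E[min(C,4)] = Σ min(c,4)·P(C=c)
 = 2·0.23 + 3·0.21 + 4·0.26 + 4·0.3
 = 0.46 + 0.63 + 1.04 + 1.2
 = 3.33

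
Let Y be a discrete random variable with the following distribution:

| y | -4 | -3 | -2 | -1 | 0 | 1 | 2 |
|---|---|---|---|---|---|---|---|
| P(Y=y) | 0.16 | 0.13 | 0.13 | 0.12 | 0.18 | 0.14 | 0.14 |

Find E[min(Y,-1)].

E[min(Y,-1)] = Σ min(y,-1)·P(Y=y)
 = (-4)·0.16 + (-3)·0.13 + (-2)·0.13 + (-1)·0.12 + (-1)·0.18 + (-1)·0.14 + (-1)·0.14
 = (-0.64) + (-0.39) + (-0.26) + (-0.12) + (-0.18) + (-0.14) + (-0.14)
 = -1.87

-1.87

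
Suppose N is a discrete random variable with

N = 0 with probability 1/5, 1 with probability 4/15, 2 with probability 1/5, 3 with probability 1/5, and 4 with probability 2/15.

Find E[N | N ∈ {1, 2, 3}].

1.9

P(N ∈ {1, 2, 3}) = 4/15 + 1/5 + 1/5 = 2/3.
E[N | N ∈ {1, 2, 3}] = [1·4/15 + 2·1/5 + 3·1/5] / (2/3)
 = 19/15 / (2/3)
 = 19/10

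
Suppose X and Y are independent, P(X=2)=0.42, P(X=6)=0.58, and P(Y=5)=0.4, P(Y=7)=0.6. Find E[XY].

26.784

E[XY] = Σ_x Σ_y xy · P(X=x)P(Y=y)
 = 10·0.168 + 14·0.252 + 30·0.232 + 42·0.348
 = 1.68 + 3.528 + 6.96 + 14.616
 = 26.784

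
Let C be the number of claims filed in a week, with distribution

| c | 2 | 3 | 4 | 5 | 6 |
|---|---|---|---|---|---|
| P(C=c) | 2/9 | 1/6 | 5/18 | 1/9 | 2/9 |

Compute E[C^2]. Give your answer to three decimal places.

17.611

E[C^2] = Σ c^2·P(C=c)
 = 4·2/9 + 9·1/6 + 16·5/18 + 25·1/9 + 36·2/9
 = 8/9 + 3/2 + 40/9 + 25/9 + 8
 = 317/18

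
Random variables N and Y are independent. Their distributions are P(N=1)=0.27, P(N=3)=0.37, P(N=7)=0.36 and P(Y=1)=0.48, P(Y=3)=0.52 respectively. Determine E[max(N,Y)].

4.1808

E[max(N,Y)] = Σ_n Σ_y max(n,y) · P(N=n)P(Y=y)
 = 1·0.1296 + 3·0.1404 + 3·0.1776 + 3·0.1924 + 7·0.1728 + 7·0.1872
 = 0.1296 + 0.4212 + 0.5328 + 0.5772 + 1.2096 + 1.3104
 = 4.1808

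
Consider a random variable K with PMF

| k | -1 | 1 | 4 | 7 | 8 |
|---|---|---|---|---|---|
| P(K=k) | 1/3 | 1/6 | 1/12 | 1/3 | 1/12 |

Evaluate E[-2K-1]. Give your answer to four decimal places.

E[-2K-1] = Σ (-2k-1)·P(K=k)
 = 1·1/3 + (-3)·1/6 + (-9)·1/12 + (-15)·1/3 + (-17)·1/12
 = 1/3 + (-1/2) + (-3/4) + (-5) + (-17/12)
 = -22/3

-7.3333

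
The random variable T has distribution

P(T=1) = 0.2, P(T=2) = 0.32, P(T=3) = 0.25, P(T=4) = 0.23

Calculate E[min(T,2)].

1.8

E[min(T,2)] = Σ min(t,2)·P(T=t)
 = 1·0.2 + 2·0.32 + 2·0.25 + 2·0.23
 = 0.2 + 0.64 + 0.5 + 0.46
 = 1.8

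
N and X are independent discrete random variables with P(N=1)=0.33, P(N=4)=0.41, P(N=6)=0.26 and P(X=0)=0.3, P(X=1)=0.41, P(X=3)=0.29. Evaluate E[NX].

E[NX] = Σ_n Σ_x nx · P(N=n)P(X=x)
 = 0·0.099 + 1·0.1353 + 3·0.0957 + 0·0.123 + 4·0.1681 + 12·0.1189 + 0·0.078 + 6·0.1066 + 18·0.0754
 = 0 + 0.1353 + 0.2871 + 0 + 0.6724 + 1.4268 + 0 + 0.6396 + 1.3572
 = 4.5184

4.5184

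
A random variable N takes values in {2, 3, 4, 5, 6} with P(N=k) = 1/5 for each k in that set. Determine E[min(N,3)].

2.8

E[min(N,3)] = Σ min(n,3)·P(N=n)
 = 2·1/5 + 3·1/5 + 3·1/5 + 3·1/5 + 3·1/5
 = 2/5 + 3/5 + 3/5 + 3/5 + 3/5
 = 14/5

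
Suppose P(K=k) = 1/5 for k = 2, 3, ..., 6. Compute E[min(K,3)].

E[min(K,3)] = Σ min(k,3)·P(K=k)
 = 2·1/5 + 3·1/5 + 3·1/5 + 3·1/5 + 3·1/5
 = 2/5 + 3/5 + 3/5 + 3/5 + 3/5
 = 14/5

2.8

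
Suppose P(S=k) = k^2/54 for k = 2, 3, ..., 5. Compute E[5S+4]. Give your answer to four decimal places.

E[5S+4] = Σ (5s+4)·P(S=s)
 = 14·2/27 + 19·1/6 + 24·8/27 + 29·25/54
 = 28/27 + 19/6 + 64/9 + 725/54
 = 668/27

24.7407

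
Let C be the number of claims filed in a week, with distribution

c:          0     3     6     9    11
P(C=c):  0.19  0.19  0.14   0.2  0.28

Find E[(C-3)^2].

E[(C-3)^2] = Σ (c-3)^2·P(C=c)
 = 9·0.19 + 0·0.19 + 9·0.14 + 36·0.2 + 64·0.28
 = 1.71 + 0 + 1.26 + 7.2 + 17.92
 = 28.09

28.09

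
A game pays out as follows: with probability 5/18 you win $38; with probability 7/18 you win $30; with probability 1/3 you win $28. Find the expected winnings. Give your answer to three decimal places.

E[payout] = 38·5/18 + 30·7/18 + 28·1/3
 = 95/9 + 35/3 + 28/3
 = 284/9

31.556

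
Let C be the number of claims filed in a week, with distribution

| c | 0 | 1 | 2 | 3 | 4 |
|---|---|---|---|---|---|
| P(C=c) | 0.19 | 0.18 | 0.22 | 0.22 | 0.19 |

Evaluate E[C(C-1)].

4.04

E[C(C-1)] = Σ c(c-1)·P(C=c)
 = 0·0.19 + 0·0.18 + 2·0.22 + 6·0.22 + 12·0.19
 = 0 + 0 + 0.44 + 1.32 + 2.28
 = 4.04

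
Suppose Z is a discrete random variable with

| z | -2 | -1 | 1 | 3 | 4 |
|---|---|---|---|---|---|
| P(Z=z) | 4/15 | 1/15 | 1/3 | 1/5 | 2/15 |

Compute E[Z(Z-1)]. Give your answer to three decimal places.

E[Z(Z-1)] = Σ z(z-1)·P(Z=z)
 = 6·4/15 + 2·1/15 + 0·1/3 + 6·1/5 + 12·2/15
 = 8/5 + 2/15 + 0 + 6/5 + 8/5
 = 68/15

4.533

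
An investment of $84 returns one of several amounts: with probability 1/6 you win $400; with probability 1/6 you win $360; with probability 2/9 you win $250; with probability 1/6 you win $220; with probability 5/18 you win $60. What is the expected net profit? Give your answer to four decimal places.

E[payout] = 400·1/6 + 360·1/6 + 250·2/9 + 220·1/6 + 60·5/18
 = 200/3 + 60 + 500/9 + 110/3 + 50/3
 = 2120/9
Net = 2120/9 - 84 = 1364/9

151.5556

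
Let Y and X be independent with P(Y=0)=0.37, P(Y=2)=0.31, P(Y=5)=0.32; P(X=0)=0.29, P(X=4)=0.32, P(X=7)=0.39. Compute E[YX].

E[YX] = Σ_y Σ_x yx · P(Y=y)P(X=x)
 = 0·0.1073 + 0·0.1184 + 0·0.1443 + 0·0.0899 + 8·0.0992 + 14·0.1209 + 0·0.0928 + 20·0.1024 + 35·0.1248
 = 0 + 0 + 0 + 0 + 0.7936 + 1.6926 + 0 + 2.048 + 4.368
 = 8.9022

8.9022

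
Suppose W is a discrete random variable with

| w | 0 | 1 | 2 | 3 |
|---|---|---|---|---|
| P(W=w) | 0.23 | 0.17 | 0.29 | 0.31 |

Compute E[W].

1.68

E[W] = Σ w·P(W=w)
 = 0·0.23 + 1·0.17 + 2·0.29 + 3·0.31
 = 0 + 0.17 + 0.58 + 0.93
 = 1.68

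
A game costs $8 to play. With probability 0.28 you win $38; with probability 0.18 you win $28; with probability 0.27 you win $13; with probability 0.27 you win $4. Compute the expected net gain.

12.27

E[payout] = 38·0.28 + 28·0.18 + 13·0.27 + 4·0.27
 = 10.64 + 5.04 + 3.51 + 1.08
 = 20.27
Net = 20.27 - 8 = 12.27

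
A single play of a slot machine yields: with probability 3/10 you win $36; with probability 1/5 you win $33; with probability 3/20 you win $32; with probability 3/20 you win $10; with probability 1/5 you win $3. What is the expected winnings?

E[payout] = 36·3/10 + 33·1/5 + 32·3/20 + 10·3/20 + 3·1/5
 = 54/5 + 33/5 + 24/5 + 3/2 + 3/5
 = 243/10

24.3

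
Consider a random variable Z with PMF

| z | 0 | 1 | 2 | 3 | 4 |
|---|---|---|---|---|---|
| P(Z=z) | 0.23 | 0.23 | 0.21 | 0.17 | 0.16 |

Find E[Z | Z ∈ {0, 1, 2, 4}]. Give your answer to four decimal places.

1.5542

P(Z ∈ {0, 1, 2, 4}) = 0.23 + 0.23 + 0.21 + 0.16 = 0.83.
E[Z | Z ∈ {0, 1, 2, 4}] = [0·0.23 + 1·0.23 + 2·0.21 + 4·0.16] / 0.83
 = 1.29 / 0.83
 = 129/83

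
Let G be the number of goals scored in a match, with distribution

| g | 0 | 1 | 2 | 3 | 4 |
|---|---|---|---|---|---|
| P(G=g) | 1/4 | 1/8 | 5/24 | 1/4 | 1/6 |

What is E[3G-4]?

E[3G-4] = Σ (3g-4)·P(G=g)
 = (-4)·1/4 + (-1)·1/8 + 2·5/24 + 5·1/4 + 8·1/6
 = (-1) + (-1/8) + 5/12 + 5/4 + 4/3
 = 15/8

1.875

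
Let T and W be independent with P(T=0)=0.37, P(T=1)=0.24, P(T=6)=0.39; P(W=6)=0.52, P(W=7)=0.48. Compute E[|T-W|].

E[|T-W|] = Σ_t Σ_w |t-w| · P(T=t)P(W=w)
 = 6·0.1924 + 7·0.1776 + 5·0.1248 + 6·0.1152 + 0·0.2028 + 1·0.1872
 = 1.1544 + 1.2432 + 0.624 + 0.6912 + 0 + 0.1872
 = 3.9

3.9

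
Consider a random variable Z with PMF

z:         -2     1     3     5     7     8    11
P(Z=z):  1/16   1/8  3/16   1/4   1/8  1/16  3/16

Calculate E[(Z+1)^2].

E[(Z+1)^2] = Σ (z+1)^2·P(Z=z)
 = 1·1/16 + 4·1/8 + 16·3/16 + 36·1/4 + 64·1/8 + 81·1/16 + 144·3/16
 = 1/16 + 1/2 + 3 + 9 + 8 + 81/16 + 27
 = 421/8

52.625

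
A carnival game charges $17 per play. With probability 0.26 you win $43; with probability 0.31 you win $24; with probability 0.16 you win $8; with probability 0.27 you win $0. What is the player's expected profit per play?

E[payout] = 43·0.26 + 24·0.31 + 8·0.16 + 0·0.27
 = 11.18 + 7.44 + 1.28 + 0
 = 19.9
Net = 19.9 - 17 = 2.9

2.9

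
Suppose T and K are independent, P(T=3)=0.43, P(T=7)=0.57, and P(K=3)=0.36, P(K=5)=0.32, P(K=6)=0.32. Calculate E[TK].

24.288

E[TK] = Σ_t Σ_k tk · P(T=t)P(K=k)
 = 9·0.1548 + 15·0.1376 + 18·0.1376 + 21·0.2052 + 35·0.1824 + 42·0.1824
 = 1.3932 + 2.064 + 2.4768 + 4.3092 + 6.384 + 7.6608
 = 24.288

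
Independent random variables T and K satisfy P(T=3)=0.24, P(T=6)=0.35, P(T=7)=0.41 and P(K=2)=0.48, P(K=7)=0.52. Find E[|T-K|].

2.4524

E[|T-K|] = Σ_t Σ_k |t-k| · P(T=t)P(K=k)
 = 1·0.1152 + 4·0.1248 + 4·0.168 + 1·0.182 + 5·0.1968 + 0·0.2132
 = 0.1152 + 0.4992 + 0.672 + 0.182 + 0.984 + 0
 = 2.4524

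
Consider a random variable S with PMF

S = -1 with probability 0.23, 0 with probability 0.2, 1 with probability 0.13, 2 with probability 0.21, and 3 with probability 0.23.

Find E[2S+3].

E[2S+3] = Σ (2s+3)·P(S=s)
 = 1·0.23 + 3·0.2 + 5·0.13 + 7·0.21 + 9·0.23
 = 0.23 + 0.6 + 0.65 + 1.47 + 2.07
 = 5.02

5.02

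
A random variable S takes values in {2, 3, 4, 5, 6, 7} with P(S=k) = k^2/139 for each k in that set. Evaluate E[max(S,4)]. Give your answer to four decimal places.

E[max(S,4)] = Σ max(s,4)·P(S=s)
 = 4·4/139 + 4·9/139 + 4·16/139 + 5·25/139 + 6·36/139 + 7·49/139
 = 16/139 + 36/139 + 64/139 + 125/139 + 216/139 + 343/139
 = 800/139

5.7554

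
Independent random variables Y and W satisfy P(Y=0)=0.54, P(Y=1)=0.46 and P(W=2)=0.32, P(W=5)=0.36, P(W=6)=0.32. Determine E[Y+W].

4.82

E[Y+W] = Σ_y Σ_w (y+w) · P(Y=y)P(W=w)
 = 2·0.1728 + 5·0.1944 + 6·0.1728 + 3·0.1472 + 6·0.1656 + 7·0.1472
 = 0.3456 + 0.972 + 1.0368 + 0.4416 + 0.9936 + 1.0304
 = 4.82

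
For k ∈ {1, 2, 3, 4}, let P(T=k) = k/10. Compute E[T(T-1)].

E[T(T-1)] = Σ t(t-1)·P(T=t)
 = 0·1/10 + 2·1/5 + 6·3/10 + 12·2/5
 = 0 + 2/5 + 9/5 + 24/5
 = 7

7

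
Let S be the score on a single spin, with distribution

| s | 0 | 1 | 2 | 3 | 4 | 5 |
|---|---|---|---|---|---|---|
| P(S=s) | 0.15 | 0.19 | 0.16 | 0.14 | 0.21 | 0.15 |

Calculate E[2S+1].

E[2S+1] = Σ (2s+1)·P(S=s)
 = 1·0.15 + 3·0.19 + 5·0.16 + 7·0.14 + 9·0.21 + 11·0.15
 = 0.15 + 0.57 + 0.8 + 0.98 + 1.89 + 1.65
 = 6.04

6.04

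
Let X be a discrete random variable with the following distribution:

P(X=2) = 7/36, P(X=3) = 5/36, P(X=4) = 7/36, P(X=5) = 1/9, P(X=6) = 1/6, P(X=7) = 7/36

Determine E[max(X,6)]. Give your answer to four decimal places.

E[max(X,6)] = Σ max(x,6)·P(X=x)
 = 6·7/36 + 6·5/36 + 6·7/36 + 6·1/9 + 6·1/6 + 7·7/36
 = 7/6 + 5/6 + 7/6 + 2/3 + 1 + 49/36
 = 223/36

6.1944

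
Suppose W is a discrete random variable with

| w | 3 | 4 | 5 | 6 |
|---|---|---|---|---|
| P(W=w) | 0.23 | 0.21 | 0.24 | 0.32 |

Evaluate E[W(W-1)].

E[W(W-1)] = Σ w(w-1)·P(W=w)
 = 6·0.23 + 12·0.21 + 20·0.24 + 30·0.32
 = 1.38 + 2.52 + 4.8 + 9.6
 = 18.3

18.3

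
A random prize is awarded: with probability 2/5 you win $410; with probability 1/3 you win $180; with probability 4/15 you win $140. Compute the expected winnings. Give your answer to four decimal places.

E[payout] = 410·2/5 + 180·1/3 + 140·4/15
 = 164 + 60 + 112/3
 = 784/3

261.3333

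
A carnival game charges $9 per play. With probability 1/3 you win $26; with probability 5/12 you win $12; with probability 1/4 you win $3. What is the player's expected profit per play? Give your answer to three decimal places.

E[payout] = 26·1/3 + 12·5/12 + 3·1/4
 = 26/3 + 5 + 3/4
 = 173/12
Net = 173/12 - 9 = 65/12

5.417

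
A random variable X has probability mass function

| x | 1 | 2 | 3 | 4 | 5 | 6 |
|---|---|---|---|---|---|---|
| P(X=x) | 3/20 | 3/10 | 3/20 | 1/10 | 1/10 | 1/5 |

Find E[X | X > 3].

P(X > 3) = 1/10 + 1/10 + 1/5 = 2/5.
E[X | X > 3] = [4·1/10 + 5·1/10 + 6·1/5] / (2/5)
 = 21/10 / (2/5)
 = 21/4

5.25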